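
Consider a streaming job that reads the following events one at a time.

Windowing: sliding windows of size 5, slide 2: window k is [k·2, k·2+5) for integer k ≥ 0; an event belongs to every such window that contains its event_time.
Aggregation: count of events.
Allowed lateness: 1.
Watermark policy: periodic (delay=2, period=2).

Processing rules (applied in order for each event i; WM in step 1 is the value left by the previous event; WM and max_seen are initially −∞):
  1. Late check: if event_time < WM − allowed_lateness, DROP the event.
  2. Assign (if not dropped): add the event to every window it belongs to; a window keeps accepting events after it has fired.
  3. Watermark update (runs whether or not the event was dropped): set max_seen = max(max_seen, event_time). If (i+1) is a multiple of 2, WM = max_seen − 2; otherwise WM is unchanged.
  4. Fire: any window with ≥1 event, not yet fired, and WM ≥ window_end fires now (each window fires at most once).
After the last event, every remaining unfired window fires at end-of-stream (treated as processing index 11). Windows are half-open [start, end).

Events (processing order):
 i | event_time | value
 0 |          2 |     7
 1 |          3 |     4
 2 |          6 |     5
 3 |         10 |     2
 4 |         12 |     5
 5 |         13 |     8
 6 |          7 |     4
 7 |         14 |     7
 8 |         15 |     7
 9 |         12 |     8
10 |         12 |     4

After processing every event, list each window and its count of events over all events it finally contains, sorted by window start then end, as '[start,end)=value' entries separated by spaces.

[0,5)=2 [2,7)=3 [4,9)=1 [6,11)=2 [8,13)=4 [10,15)=6 [12,17)=6 [14,19)=2

i=0 t=2 v=7: → [2,7),[0,5); WM=−∞
i=1 t=3 v=4: → [2,7),[0,5); WM=1
i=2 t=6 v=5: → [6,11),[4,9),[2,7); WM=1
i=3 t=10 v=2: → [10,15),[8,13),[6,11); WM=8; [0,5) fires=2 [2,7) fires=3
i=4 t=12 v=5: → [12,17),[10,15),[8,13); WM=8
i=5 t=13 v=8: → [12,17),[10,15); WM=11; [4,9) fires=1 [6,11) fires=2
i=6 t=7 v=4: DROP (t<11-1); WM=11
i=7 t=14 v=7: → [14,19),[12,17),[10,15); WM=12
i=8 t=15 v=7: → [14,19),[12,17); WM=12
i=9 t=12 v=8: → [12,17),[10,15),[8,13); WM=13; [8,13) fires=3
i=10 t=12 v=4: → [12,17),[10,15),[8,13); WM=13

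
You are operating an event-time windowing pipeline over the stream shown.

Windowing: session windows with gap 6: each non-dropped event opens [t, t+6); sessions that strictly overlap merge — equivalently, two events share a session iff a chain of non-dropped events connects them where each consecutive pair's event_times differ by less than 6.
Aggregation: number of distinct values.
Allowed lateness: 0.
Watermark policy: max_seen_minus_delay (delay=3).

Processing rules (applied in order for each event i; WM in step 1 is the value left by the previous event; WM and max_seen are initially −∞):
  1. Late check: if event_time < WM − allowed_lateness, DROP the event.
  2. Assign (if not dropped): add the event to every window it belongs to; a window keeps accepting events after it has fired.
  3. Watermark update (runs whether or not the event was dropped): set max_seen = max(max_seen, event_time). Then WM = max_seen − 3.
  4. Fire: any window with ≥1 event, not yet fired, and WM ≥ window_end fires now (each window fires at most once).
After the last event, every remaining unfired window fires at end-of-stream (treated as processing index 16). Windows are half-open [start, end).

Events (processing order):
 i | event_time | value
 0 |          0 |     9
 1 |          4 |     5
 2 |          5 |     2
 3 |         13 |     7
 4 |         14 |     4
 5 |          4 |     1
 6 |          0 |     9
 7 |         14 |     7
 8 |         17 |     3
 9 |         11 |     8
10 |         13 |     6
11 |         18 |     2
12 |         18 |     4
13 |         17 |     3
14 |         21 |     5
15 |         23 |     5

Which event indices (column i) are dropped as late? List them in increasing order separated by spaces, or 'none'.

5 6 9 10

i=0 t=0 v=9: → [0,6); WM=-3
i=1 t=4 v=5: → [0,10); WM=1
i=2 t=5 v=2: → [0,11); WM=2
i=3 t=13 v=7: → [13,19); WM=10
i=4 t=14 v=4: → [13,20); WM=11
i=5 t=4 v=1: DROP (t<11-0); WM=11
i=6 t=0 v=9: DROP (t<11-0); WM=11
i=7 t=14 v=7: → [13,20); WM=11
i=8 t=17 v=3: → [13,23); WM=14
i=9 t=11 v=8: DROP (t<14-0); WM=14
i=10 t=13 v=6: DROP (t<14-0); WM=14
i=11 t=18 v=2: → [13,24); WM=15
i=12 t=18 v=4: → [13,24); WM=15
i=13 t=17 v=3: → [13,24); WM=15
i=14 t=21 v=5: → [13,27); WM=18
i=15 t=23 v=5: → [13,29); WM=20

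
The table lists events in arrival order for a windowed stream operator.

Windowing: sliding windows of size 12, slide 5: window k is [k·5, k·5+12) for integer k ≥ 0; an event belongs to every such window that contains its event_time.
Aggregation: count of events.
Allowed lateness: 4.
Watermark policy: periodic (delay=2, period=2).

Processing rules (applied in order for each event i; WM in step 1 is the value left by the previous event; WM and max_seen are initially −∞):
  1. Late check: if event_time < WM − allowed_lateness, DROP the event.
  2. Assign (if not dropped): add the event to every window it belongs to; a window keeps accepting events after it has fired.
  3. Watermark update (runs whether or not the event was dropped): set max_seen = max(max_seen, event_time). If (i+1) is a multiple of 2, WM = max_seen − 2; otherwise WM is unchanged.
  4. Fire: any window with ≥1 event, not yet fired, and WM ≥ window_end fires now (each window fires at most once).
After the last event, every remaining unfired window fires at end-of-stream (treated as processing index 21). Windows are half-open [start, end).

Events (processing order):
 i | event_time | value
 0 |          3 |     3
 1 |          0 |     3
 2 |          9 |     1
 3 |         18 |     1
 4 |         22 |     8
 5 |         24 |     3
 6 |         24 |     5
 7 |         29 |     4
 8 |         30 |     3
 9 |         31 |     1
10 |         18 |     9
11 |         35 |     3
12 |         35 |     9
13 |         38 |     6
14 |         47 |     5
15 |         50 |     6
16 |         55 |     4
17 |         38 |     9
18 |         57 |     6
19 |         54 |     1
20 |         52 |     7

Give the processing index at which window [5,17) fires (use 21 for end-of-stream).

i=0 t=3 v=3: → [0,12); WM=−∞
i=1 t=0 v=3: → [0,12); WM=1
i=2 t=9 v=1: → [5,17),[0,12); WM=1
i=3 t=18 v=1: → [15,27),[10,22); WM=16; [0,12) fires=3
i=4 t=22 v=8: → [20,32),[15,27); WM=16
i=5 t=24 v=3: → [20,32),[15,27); WM=22; [5,17) fires=1 [10,22) fires=1
i=6 t=24 v=5: → [20,32),[15,27); WM=22
i=7 t=29 v=4: → [25,37),[20,32); WM=27; [15,27) fires=4
i=8 t=30 v=3: → [30,42),[25,37),[20,32); WM=27
i=9 t=31 v=1: → [30,42),[25,37),[20,32); WM=29
i=10 t=18 v=9: DROP (t<29-4); WM=29
i=11 t=35 v=3: → [35,47),[30,42),[25,37); WM=33; [20,32) fires=6
i=12 t=35 v=9: → [35,47),[30,42),[25,37); WM=33
i=13 t=38 v=6: → [35,47),[30,42); WM=36
i=14 t=47 v=5: → [45,57),[40,52); WM=36
i=15 t=50 v=6: → [50,62),[45,57),[40,52); WM=48; [25,37) fires=5 [30,42) fires=5 [35,47) fires=3
i=16 t=55 v=4: → [55,67),[50,62),[45,57); WM=48
i=17 t=38 v=9: DROP (t<48-4); WM=53; [40,52) fires=2
i=18 t=57 v=6: → [55,67),[50,62); WM=53
i=19 t=54 v=1: → [50,62),[45,57); WM=55
i=20 t=52 v=7: → [50,62),[45,57); WM=55

5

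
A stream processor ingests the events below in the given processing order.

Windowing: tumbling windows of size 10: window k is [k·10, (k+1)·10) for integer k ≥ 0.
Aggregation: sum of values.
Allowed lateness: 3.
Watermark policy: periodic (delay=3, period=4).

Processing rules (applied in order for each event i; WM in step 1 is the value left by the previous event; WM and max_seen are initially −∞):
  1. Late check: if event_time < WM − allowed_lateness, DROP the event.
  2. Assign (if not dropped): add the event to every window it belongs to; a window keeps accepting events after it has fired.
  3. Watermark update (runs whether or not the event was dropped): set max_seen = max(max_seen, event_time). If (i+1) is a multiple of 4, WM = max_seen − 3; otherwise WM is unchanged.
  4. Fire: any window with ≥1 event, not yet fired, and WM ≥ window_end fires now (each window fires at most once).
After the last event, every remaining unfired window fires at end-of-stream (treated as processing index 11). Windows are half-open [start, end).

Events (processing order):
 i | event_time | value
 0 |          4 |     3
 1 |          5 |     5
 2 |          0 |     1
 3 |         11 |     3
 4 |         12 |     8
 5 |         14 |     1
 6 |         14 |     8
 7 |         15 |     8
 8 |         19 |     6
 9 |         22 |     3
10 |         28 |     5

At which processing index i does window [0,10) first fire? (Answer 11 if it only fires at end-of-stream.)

7

i=0 t=4 v=3: → [0,10); WM=−∞
i=1 t=5 v=5: → [0,10); WM=−∞
i=2 t=0 v=1: → [0,10); WM=−∞
i=3 t=11 v=3: → [10,20); WM=8
i=4 t=12 v=8: → [10,20); WM=8
i=5 t=14 v=1: → [10,20); WM=8
i=6 t=14 v=8: → [10,20); WM=8
i=7 t=15 v=8: → [10,20); WM=12; [0,10) fires=9
i=8 t=19 v=6: → [10,20); WM=12
i=9 t=22 v=3: → [20,30); WM=12
i=10 t=28 v=5: → [20,30); WM=12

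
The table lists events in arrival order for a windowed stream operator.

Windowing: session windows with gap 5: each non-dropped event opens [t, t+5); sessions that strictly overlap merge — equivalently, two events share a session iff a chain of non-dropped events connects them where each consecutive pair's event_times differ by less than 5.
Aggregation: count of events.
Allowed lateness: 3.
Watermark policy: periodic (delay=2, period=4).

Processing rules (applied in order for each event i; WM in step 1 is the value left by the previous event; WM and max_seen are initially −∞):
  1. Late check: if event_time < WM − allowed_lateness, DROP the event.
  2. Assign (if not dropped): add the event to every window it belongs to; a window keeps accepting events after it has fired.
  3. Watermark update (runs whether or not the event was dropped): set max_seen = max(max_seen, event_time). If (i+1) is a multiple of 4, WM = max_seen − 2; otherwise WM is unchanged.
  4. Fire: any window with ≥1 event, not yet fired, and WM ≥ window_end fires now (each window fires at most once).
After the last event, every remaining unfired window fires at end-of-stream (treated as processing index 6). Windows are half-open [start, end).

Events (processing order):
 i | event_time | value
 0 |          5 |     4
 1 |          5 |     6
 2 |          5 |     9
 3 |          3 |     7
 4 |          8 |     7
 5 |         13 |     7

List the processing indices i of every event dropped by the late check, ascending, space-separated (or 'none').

i=0 t=5 v=4: → [5,10); WM=−∞
i=1 t=5 v=6: → [5,10); WM=−∞
i=2 t=5 v=9: → [5,10); WM=−∞
i=3 t=3 v=7: → [3,10); WM=3
i=4 t=8 v=7: → [3,13); WM=3
i=5 t=13 v=7: → [13,18); WM=3

none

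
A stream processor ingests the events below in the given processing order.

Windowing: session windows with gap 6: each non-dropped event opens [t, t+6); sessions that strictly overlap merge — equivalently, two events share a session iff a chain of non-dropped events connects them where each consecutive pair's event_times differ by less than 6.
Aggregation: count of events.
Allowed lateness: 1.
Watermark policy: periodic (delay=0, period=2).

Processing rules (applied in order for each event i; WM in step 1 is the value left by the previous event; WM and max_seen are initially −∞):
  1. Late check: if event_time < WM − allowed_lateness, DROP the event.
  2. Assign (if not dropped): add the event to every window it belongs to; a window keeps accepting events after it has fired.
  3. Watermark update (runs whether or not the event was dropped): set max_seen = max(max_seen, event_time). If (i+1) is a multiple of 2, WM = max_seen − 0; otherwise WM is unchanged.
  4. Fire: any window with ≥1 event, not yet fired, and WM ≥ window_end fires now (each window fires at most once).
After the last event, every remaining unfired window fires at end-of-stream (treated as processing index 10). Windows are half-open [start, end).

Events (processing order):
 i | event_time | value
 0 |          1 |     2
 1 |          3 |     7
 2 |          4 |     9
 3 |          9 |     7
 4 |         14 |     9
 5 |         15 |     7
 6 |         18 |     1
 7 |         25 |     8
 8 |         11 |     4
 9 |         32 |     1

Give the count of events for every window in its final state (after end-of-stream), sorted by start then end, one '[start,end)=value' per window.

[1,24)=7 [25,31)=1 [32,38)=1

i=0 t=1 v=2: → [1,7); WM=−∞
i=1 t=3 v=7: → [1,9); WM=3
i=2 t=4 v=9: → [1,10); WM=3
i=3 t=9 v=7: → [1,15); WM=9
i=4 t=14 v=9: → [1,20); WM=9
i=5 t=15 v=7: → [1,21); WM=15
i=6 t=18 v=1: → [1,24); WM=15
i=7 t=25 v=8: → [25,31); WM=25
i=8 t=11 v=4: DROP (t<25-1); WM=25
i=9 t=32 v=1: → [32,38); WM=32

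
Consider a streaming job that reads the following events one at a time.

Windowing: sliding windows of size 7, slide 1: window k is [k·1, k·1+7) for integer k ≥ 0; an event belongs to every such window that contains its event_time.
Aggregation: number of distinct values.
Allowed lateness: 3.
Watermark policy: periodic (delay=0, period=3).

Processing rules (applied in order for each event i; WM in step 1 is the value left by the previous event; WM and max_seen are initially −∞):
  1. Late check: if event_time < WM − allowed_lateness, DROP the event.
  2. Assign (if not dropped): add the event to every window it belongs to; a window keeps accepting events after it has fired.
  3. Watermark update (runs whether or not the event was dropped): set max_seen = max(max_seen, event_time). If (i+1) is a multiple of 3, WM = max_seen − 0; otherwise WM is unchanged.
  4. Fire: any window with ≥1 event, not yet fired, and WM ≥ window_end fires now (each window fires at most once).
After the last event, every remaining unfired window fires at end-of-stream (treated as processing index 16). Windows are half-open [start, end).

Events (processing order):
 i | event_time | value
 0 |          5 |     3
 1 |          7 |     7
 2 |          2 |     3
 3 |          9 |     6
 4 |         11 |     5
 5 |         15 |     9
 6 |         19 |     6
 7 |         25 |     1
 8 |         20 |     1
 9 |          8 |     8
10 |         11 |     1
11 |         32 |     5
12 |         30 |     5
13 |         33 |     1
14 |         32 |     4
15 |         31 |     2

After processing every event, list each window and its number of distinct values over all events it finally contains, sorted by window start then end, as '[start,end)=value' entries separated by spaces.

[0,7)=1 [1,8)=2 [2,9)=2 [3,10)=3 [4,11)=3 [5,12)=4 [6,13)=3 [7,14)=3 [8,15)=2 [9,16)=3 [10,17)=2 [11,18)=2 [12,19)=1 [13,20)=2 [14,21)=3 [15,22)=3 [16,23)=2 [17,24)=2 [18,25)=2 [19,26)=2 [20,27)=1 [21,28)=1 [22,29)=1 [23,30)=1 [24,31)=2 [25,32)=3 [26,33)=3 [27,34)=4 [28,35)=4 [29,36)=4 [30,37)=4 [31,38)=4 [32,39)=3 [33,40)=1

i=0 t=5 v=3: → [5,12),[4,11),[3,10),[2,9),[1,8),[0,7); WM=−∞
i=1 t=7 v=7: → [7,14),[6,13),[5,12),[4,11),[3,10),[2,9),[1,8); WM=−∞
i=2 t=2 v=3: → [2,9),[1,8),[0,7); WM=7; [0,7) fires=1
i=3 t=9 v=6: → [9,16),[8,15),[7,14),[6,13),[5,12),[4,11),[3,10); WM=7
i=4 t=11 v=5: → [11,18),[10,17),[9,16),[8,15),[7,14),[6,13),[5,12); WM=7
i=5 t=15 v=9: → [15,22),[14,21),[13,20),[12,19),[11,18),[10,17),[9,16); WM=15; [1,8) fires=2 [2,9) fires=2 [3,10) fires=3 [4,11) fires=3 [5,12) fires=4 [6,13) fires=3 [7,14) fires=3 [8,15) fires=2
i=6 t=19 v=6: → [19,26),[18,25),[17,24),[16,23),[15,22),[14,21),[13,20); WM=15
i=7 t=25 v=1: → [25,32),[24,31),[23,30),[22,29),[21,28),[20,27),[19,26); WM=15
i=8 t=20 v=1: → [20,27),[19,26),[18,25),[17,24),[16,23),[15,22),[14,21); WM=25; [9,16) fires=3 [10,17) fires=2 [11,18) fires=2 [12,19) fires=1 [13,20) fires=2 [14,21) fires=3 [15,22) fires=3 [16,23) fires=2 [17,24) fires=2 [18,25) fires=2
i=9 t=8 v=8: DROP (t<25-3); WM=25
i=10 t=11 v=1: DROP (t<25-3); WM=25
i=11 t=32 v=5: → [32,39),[31,38),[30,37),[29,36),[28,35),[27,34),[26,33); WM=32; [19,26) fires=2 [20,27) fires=1 [21,28) fires=1 [22,29) fires=1 [23,30) fires=1 [24,31) fires=1 [25,32) fires=1
i=12 t=30 v=5: → [30,37),[29,36),[28,35),[27,34),[26,33),[25,32),[24,31); WM=32
i=13 t=33 v=1: → [33,40),[32,39),[31,38),[30,37),[29,36),[28,35),[27,34); WM=32
i=14 t=32 v=4: → [32,39),[31,38),[30,37),[29,36),[28,35),[27,34),[26,33); WM=33; [26,33) fires=2
i=15 t=31 v=2: → [31,38),[30,37),[29,36),[28,35),[27,34),[26,33),[25,32); WM=33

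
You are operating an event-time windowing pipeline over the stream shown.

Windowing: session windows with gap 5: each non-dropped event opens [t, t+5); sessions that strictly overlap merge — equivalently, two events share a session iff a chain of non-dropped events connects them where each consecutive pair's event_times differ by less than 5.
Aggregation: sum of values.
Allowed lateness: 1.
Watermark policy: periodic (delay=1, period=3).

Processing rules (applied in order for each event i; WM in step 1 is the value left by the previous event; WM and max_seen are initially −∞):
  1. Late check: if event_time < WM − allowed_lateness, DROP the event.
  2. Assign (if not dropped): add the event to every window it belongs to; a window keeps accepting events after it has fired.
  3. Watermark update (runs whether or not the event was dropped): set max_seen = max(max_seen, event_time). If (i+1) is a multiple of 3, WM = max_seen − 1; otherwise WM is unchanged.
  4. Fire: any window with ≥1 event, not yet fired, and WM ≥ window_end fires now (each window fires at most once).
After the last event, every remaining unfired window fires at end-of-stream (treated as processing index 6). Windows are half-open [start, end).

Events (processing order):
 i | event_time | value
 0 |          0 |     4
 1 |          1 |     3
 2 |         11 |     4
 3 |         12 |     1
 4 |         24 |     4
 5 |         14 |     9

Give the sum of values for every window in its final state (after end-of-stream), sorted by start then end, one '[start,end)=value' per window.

i=0 t=0 v=4: → [0,5); WM=−∞
i=1 t=1 v=3: → [0,6); WM=−∞
i=2 t=11 v=4: → [11,16); WM=10
i=3 t=12 v=1: → [11,17); WM=10
i=4 t=24 v=4: → [24,29); WM=10
i=5 t=14 v=9: → [11,19); WM=23

[0,6)=7 [11,19)=14 [24,29)=4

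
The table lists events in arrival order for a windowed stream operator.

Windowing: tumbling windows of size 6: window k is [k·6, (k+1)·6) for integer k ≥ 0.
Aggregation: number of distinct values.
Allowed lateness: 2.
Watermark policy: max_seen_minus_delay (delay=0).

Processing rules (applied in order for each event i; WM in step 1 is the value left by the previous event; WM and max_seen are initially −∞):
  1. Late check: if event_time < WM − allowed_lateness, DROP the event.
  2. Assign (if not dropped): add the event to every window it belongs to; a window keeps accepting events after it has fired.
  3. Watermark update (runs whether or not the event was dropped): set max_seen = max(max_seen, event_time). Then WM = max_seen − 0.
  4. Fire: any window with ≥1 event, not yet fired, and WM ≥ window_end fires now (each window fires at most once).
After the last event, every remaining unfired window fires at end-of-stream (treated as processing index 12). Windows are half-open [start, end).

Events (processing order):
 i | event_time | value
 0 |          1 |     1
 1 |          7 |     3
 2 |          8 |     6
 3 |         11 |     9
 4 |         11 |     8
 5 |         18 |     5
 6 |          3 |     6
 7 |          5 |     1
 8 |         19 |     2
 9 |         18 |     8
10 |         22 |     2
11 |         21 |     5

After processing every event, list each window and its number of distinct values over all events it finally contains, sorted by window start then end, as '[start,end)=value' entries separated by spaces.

i=0 t=1 v=1: → [0,6); WM=1
i=1 t=7 v=3: → [6,12); WM=7; [0,6) fires=1
i=2 t=8 v=6: → [6,12); WM=8
i=3 t=11 v=9: → [6,12); WM=11
i=4 t=11 v=8: → [6,12); WM=11
i=5 t=18 v=5: → [18,24); WM=18; [6,12) fires=4
i=6 t=3 v=6: DROP (t<18-2); WM=18
i=7 t=5 v=1: DROP (t<18-2); WM=18
i=8 t=19 v=2: → [18,24); WM=19
i=9 t=18 v=8: → [18,24); WM=19
i=10 t=22 v=2: → [18,24); WM=22
i=11 t=21 v=5: → [18,24); WM=22

[0,6)=1 [6,12)=4 [18,24)=3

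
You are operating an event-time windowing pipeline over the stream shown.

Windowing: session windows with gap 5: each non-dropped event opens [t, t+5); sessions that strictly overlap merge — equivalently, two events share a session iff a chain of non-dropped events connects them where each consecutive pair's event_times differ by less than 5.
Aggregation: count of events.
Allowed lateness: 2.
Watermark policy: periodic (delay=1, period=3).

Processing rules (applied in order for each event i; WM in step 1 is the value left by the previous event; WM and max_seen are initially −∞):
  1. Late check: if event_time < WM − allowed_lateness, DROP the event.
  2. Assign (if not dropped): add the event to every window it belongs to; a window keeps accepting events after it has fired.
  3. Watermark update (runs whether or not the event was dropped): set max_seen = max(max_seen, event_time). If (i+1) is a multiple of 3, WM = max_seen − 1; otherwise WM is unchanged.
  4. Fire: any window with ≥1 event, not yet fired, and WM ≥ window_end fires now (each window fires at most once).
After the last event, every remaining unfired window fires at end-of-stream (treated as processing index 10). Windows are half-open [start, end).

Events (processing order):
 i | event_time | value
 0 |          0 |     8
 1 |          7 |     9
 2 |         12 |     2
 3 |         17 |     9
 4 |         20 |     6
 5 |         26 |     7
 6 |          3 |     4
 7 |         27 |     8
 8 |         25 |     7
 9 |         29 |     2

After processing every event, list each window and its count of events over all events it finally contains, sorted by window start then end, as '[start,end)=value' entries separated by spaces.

i=0 t=0 v=8: → [0,5); WM=−∞
i=1 t=7 v=9: → [7,12); WM=−∞
i=2 t=12 v=2: → [12,17); WM=11
i=3 t=17 v=9: → [17,22); WM=11
i=4 t=20 v=6: → [17,25); WM=11
i=5 t=26 v=7: → [26,31); WM=25
i=6 t=3 v=4: DROP (t<25-2); WM=25
i=7 t=27 v=8: → [26,32); WM=25
i=8 t=25 v=7: → [25,32); WM=26
i=9 t=29 v=2: → [25,34); WM=26

[0,5)=1 [7,12)=1 [12,17)=1 [17,25)=2 [25,34)=4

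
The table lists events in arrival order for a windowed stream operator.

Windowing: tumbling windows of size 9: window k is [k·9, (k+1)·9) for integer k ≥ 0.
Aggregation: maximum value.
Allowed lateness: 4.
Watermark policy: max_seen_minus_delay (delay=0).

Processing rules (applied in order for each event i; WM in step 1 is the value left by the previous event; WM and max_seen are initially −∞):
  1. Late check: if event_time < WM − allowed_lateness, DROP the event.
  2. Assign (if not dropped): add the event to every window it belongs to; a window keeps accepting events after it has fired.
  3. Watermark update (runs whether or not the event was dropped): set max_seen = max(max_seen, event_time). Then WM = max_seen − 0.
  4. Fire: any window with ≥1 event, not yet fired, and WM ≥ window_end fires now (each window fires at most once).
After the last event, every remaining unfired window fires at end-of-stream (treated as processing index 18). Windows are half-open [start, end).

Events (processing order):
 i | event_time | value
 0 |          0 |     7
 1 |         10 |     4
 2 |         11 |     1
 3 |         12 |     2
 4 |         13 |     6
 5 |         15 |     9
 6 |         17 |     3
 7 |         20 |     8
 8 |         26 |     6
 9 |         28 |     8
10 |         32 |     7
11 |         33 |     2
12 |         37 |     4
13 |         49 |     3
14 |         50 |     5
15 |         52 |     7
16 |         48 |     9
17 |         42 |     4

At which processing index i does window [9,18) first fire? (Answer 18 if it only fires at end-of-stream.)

i=0 t=0 v=7: → [0,9); WM=0
i=1 t=10 v=4: → [9,18); WM=10; [0,9) fires=7
i=2 t=11 v=1: → [9,18); WM=11
i=3 t=12 v=2: → [9,18); WM=12
i=4 t=13 v=6: → [9,18); WM=13
i=5 t=15 v=9: → [9,18); WM=15
i=6 t=17 v=3: → [9,18); WM=17
i=7 t=20 v=8: → [18,27); WM=20; [9,18) fires=9
i=8 t=26 v=6: → [18,27); WM=26
i=9 t=28 v=8: → [27,36); WM=28; [18,27) fires=8
i=10 t=32 v=7: → [27,36); WM=32
i=11 t=33 v=2: → [27,36); WM=33
i=12 t=37 v=4: → [36,45); WM=37; [27,36) fires=8
i=13 t=49 v=3: → [45,54); WM=49; [36,45) fires=4
i=14 t=50 v=5: → [45,54); WM=50
i=15 t=52 v=7: → [45,54); WM=52
i=16 t=48 v=9: → [45,54); WM=52
i=17 t=42 v=4: DROP (t<52-4); WM=52

7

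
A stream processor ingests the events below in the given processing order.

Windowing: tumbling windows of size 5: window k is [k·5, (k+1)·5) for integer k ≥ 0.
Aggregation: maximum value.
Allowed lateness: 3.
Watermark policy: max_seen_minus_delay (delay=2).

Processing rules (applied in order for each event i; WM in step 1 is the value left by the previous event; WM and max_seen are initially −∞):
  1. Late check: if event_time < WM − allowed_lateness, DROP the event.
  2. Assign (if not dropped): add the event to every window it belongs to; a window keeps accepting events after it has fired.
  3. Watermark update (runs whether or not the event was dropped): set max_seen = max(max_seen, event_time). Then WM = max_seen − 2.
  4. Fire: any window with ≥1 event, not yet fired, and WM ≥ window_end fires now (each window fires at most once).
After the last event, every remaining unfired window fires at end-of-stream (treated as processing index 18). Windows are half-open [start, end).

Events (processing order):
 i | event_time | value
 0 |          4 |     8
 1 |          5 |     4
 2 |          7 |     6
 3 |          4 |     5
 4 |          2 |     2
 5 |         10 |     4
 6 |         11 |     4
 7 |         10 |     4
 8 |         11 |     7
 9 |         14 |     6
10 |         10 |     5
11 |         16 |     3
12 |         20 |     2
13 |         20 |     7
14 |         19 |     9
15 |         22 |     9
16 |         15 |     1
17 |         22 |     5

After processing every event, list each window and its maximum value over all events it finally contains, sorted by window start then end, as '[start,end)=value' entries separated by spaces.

i=0 t=4 v=8: → [0,5); WM=2
i=1 t=5 v=4: → [5,10); WM=3
i=2 t=7 v=6: → [5,10); WM=5; [0,5) fires=8
i=3 t=4 v=5: → [0,5); WM=5
i=4 t=2 v=2: → [0,5); WM=5
i=5 t=10 v=4: → [10,15); WM=8
i=6 t=11 v=4: → [10,15); WM=9
i=7 t=10 v=4: → [10,15); WM=9
i=8 t=11 v=7: → [10,15); WM=9
i=9 t=14 v=6: → [10,15); WM=12; [5,10) fires=6
i=10 t=10 v=5: → [10,15); WM=12
i=11 t=16 v=3: → [15,20); WM=14
i=12 t=20 v=2: → [20,25); WM=18; [10,15) fires=7
i=13 t=20 v=7: → [20,25); WM=18
i=14 t=19 v=9: → [15,20); WM=18
i=15 t=22 v=9: → [20,25); WM=20; [15,20) fires=9
i=16 t=15 v=1: DROP (t<20-3); WM=20
i=17 t=22 v=5: → [20,25); WM=20

[0,5)=8 [5,10)=6 [10,15)=7 [15,20)=9 [20,25)=9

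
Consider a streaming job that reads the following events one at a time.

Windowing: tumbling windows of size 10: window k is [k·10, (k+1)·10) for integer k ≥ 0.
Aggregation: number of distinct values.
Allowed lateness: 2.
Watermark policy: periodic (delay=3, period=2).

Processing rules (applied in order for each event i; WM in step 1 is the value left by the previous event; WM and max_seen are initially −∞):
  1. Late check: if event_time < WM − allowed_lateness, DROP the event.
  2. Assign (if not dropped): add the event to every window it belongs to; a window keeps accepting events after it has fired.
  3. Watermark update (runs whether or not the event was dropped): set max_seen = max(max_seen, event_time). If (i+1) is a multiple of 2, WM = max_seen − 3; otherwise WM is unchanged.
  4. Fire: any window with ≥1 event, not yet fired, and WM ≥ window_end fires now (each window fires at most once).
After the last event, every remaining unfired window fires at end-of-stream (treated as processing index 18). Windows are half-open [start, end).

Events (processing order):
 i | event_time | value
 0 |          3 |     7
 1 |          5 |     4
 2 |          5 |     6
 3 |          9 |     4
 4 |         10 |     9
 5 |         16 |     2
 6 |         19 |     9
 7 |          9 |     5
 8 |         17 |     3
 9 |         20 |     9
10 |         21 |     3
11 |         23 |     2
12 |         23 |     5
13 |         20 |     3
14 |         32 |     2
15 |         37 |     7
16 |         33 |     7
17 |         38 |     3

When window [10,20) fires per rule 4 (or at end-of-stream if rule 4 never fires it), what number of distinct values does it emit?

i=0 t=3 v=7: → [0,10); WM=−∞
i=1 t=5 v=4: → [0,10); WM=2
i=2 t=5 v=6: → [0,10); WM=2
i=3 t=9 v=4: → [0,10); WM=6
i=4 t=10 v=9: → [10,20); WM=6
i=5 t=16 v=2: → [10,20); WM=13; [0,10) fires=3
i=6 t=19 v=9: → [10,20); WM=13
i=7 t=9 v=5: DROP (t<13-2); WM=16
i=8 t=17 v=3: → [10,20); WM=16
i=9 t=20 v=9: → [20,30); WM=17
i=10 t=21 v=3: → [20,30); WM=17
i=11 t=23 v=2: → [20,30); WM=20; [10,20) fires=3
i=12 t=23 v=5: → [20,30); WM=20
i=13 t=20 v=3: → [20,30); WM=20
i=14 t=32 v=2: → [30,40); WM=20
i=15 t=37 v=7: → [30,40); WM=34; [20,30) fires=4
i=16 t=33 v=7: → [30,40); WM=34
i=17 t=38 v=3: → [30,40); WM=35

3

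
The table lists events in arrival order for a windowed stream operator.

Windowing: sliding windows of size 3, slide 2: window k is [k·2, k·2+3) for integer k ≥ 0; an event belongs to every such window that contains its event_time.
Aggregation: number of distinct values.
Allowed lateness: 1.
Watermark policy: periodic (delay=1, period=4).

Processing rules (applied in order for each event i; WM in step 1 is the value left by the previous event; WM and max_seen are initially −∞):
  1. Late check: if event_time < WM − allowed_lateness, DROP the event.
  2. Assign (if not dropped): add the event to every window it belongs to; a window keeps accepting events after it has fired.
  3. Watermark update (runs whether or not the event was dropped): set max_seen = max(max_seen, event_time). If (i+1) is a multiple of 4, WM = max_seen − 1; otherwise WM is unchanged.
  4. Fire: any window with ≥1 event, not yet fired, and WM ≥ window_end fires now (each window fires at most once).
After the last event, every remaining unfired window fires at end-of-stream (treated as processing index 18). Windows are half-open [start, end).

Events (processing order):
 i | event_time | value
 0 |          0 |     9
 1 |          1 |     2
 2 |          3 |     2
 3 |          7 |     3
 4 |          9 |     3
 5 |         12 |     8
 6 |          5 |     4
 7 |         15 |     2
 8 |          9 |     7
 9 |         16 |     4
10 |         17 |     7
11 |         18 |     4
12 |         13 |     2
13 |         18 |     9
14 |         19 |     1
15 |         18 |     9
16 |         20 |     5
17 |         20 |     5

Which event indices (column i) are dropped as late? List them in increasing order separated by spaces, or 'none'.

i=0 t=0 v=9: → [0,3); WM=−∞
i=1 t=1 v=2: → [0,3); WM=−∞
i=2 t=3 v=2: → [2,5); WM=−∞
i=3 t=7 v=3: → [6,9); WM=6; [0,3) fires=2 [2,5) fires=1
i=4 t=9 v=3: → [8,11); WM=6
i=5 t=12 v=8: → [12,15),[10,13); WM=6
i=6 t=5 v=4: → [4,7); WM=6
i=7 t=15 v=2: → [14,17); WM=14; [4,7) fires=1 [6,9) fires=1 [8,11) fires=1 [10,13) fires=1
i=8 t=9 v=7: DROP (t<14-1); WM=14
i=9 t=16 v=4: → [16,19),[14,17); WM=14
i=10 t=17 v=7: → [16,19); WM=14
i=11 t=18 v=4: → [18,21),[16,19); WM=17; [12,15) fires=1 [14,17) fires=2
i=12 t=13 v=2: DROP (t<17-1); WM=17
i=13 t=18 v=9: → [18,21),[16,19); WM=17
i=14 t=19 v=1: → [18,21); WM=17
i=15 t=18 v=9: → [18,21),[16,19); WM=18
i=16 t=20 v=5: → [20,23),[18,21); WM=18
i=17 t=20 v=5: → [20,23),[18,21); WM=18

8 12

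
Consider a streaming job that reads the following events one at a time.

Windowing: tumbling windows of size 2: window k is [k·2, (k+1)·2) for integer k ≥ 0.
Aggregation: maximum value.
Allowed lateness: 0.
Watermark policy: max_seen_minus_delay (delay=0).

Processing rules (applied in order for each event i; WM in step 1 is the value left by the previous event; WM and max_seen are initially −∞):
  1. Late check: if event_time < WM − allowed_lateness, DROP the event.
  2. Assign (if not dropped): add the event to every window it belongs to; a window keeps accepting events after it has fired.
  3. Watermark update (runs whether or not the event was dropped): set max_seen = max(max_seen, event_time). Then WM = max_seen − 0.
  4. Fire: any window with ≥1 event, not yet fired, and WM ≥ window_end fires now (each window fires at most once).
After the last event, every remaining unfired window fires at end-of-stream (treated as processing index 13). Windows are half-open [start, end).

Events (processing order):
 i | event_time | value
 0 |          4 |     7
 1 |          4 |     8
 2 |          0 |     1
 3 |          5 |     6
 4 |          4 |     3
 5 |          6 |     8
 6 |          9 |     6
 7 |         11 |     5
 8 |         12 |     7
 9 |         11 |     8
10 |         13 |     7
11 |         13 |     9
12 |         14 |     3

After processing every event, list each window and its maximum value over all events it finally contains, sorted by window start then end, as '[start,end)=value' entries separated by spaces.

[4,6)=8 [6,8)=8 [8,10)=6 [10,12)=5 [12,14)=9 [14,16)=3

i=0 t=4 v=7: → [4,6); WM=4
i=1 t=4 v=8: → [4,6); WM=4
i=2 t=0 v=1: DROP (t<4-0); WM=4
i=3 t=5 v=6: → [4,6); WM=5
i=4 t=4 v=3: DROP (t<5-0); WM=5
i=5 t=6 v=8: → [6,8); WM=6; [4,6) fires=8
i=6 t=9 v=6: → [8,10); WM=9; [6,8) fires=8
i=7 t=11 v=5: → [10,12); WM=11; [8,10) fires=6
i=8 t=12 v=7: → [12,14); WM=12; [10,12) fires=5
i=9 t=11 v=8: DROP (t<12-0); WM=12
i=10 t=13 v=7: → [12,14); WM=13
i=11 t=13 v=9: → [12,14); WM=13
i=12 t=14 v=3: → [14,16); WM=14; [12,14) fires=9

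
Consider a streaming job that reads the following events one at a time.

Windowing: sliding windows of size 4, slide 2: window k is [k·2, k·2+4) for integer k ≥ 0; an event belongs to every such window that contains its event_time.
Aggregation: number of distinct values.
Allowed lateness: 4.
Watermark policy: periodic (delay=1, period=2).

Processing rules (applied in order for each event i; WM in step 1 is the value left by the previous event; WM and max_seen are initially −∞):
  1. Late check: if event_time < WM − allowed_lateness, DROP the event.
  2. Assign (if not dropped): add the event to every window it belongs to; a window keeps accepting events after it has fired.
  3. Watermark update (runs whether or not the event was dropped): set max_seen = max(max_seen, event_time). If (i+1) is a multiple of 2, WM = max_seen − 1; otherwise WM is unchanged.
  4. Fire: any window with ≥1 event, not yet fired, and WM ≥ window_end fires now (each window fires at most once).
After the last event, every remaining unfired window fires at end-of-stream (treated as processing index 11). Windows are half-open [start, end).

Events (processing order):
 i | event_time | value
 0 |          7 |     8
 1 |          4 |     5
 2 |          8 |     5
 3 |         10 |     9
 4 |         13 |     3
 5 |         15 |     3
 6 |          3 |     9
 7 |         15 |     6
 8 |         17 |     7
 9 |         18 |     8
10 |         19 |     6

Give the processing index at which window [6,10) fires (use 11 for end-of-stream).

i=0 t=7 v=8: → [6,10),[4,8); WM=−∞
i=1 t=4 v=5: → [4,8),[2,6); WM=6; [2,6) fires=1
i=2 t=8 v=5: → [8,12),[6,10); WM=6
i=3 t=10 v=9: → [10,14),[8,12); WM=9; [4,8) fires=2
i=4 t=13 v=3: → [12,16),[10,14); WM=9
i=5 t=15 v=3: → [14,18),[12,16); WM=14; [6,10) fires=2 [8,12) fires=2 [10,14) fires=2
i=6 t=3 v=9: DROP (t<14-4); WM=14
i=7 t=15 v=6: → [14,18),[12,16); WM=14
i=8 t=17 v=7: → [16,20),[14,18); WM=14
i=9 t=18 v=8: → [18,22),[16,20); WM=17; [12,16) fires=2
i=10 t=19 v=6: → [18,22),[16,20); WM=17

5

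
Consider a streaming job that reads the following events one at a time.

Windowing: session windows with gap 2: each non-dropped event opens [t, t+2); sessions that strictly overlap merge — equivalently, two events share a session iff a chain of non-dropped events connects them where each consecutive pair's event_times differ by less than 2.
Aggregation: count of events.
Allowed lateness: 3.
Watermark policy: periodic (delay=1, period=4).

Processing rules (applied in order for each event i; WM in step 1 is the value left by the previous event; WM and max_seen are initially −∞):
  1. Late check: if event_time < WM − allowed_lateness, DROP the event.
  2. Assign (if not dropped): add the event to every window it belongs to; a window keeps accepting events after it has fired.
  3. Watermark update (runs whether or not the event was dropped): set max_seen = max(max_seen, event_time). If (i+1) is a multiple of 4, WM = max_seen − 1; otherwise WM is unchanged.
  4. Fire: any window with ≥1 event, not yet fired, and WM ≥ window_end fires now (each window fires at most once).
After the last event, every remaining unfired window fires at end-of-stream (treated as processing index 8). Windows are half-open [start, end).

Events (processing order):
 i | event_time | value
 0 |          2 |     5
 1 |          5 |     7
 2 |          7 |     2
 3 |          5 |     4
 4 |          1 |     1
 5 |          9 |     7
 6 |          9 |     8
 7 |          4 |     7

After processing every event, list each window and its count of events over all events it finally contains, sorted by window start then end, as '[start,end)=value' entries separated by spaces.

i=0 t=2 v=5: → [2,4); WM=−∞
i=1 t=5 v=7: → [5,7); WM=−∞
i=2 t=7 v=2: → [7,9); WM=−∞
i=3 t=5 v=4: → [5,7); WM=6
i=4 t=1 v=1: DROP (t<6-3); WM=6
i=5 t=9 v=7: → [9,11); WM=6
i=6 t=9 v=8: → [9,11); WM=6
i=7 t=4 v=7: → [4,7); WM=8

[2,4)=1 [4,7)=3 [7,9)=1 [9,11)=2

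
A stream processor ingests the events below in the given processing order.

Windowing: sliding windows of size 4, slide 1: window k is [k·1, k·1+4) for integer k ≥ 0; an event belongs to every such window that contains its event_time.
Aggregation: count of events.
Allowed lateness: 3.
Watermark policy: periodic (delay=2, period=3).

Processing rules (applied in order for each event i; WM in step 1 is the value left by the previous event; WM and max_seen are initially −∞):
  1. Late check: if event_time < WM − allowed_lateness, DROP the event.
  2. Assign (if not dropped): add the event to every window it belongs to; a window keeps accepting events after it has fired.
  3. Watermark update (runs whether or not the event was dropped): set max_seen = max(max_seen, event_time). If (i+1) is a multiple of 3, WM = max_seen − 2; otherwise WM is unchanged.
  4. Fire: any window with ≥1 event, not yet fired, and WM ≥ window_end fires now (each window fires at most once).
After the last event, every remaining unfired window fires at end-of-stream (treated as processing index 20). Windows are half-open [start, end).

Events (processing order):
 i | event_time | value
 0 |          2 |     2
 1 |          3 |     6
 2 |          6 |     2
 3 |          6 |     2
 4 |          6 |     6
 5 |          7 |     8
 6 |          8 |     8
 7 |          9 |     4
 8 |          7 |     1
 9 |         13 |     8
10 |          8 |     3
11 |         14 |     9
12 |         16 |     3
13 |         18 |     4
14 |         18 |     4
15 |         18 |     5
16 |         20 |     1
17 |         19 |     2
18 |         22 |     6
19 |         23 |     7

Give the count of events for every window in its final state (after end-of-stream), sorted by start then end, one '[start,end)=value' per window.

i=0 t=2 v=2: → [2,6),[1,5),[0,4); WM=−∞
i=1 t=3 v=6: → [3,7),[2,6),[1,5),[0,4); WM=−∞
i=2 t=6 v=2: → [6,10),[5,9),[4,8),[3,7); WM=4; [0,4) fires=2
i=3 t=6 v=2: → [6,10),[5,9),[4,8),[3,7); WM=4
i=4 t=6 v=6: → [6,10),[5,9),[4,8),[3,7); WM=4
i=5 t=7 v=8: → [7,11),[6,10),[5,9),[4,8); WM=5; [1,5) fires=2
i=6 t=8 v=8: → [8,12),[7,11),[6,10),[5,9); WM=5
i=7 t=9 v=4: → [9,13),[8,12),[7,11),[6,10); WM=5
i=8 t=7 v=1: → [7,11),[6,10),[5,9),[4,8); WM=7; [2,6) fires=2 [3,7) fires=4
i=9 t=13 v=8: → [13,17),[12,16),[11,15),[10,14); WM=7
i=10 t=8 v=3: → [8,12),[7,11),[6,10),[5,9); WM=7
i=11 t=14 v=9: → [14,18),[13,17),[12,16),[11,15); WM=12; [4,8) fires=5 [5,9) fires=7 [6,10) fires=8 [7,11) fires=5 [8,12) fires=3
i=12 t=16 v=3: → [16,20),[15,19),[14,18),[13,17); WM=12
i=13 t=18 v=4: → [18,22),[17,21),[16,20),[15,19); WM=12
i=14 t=18 v=4: → [18,22),[17,21),[16,20),[15,19); WM=16; [9,13) fires=1 [10,14) fires=1 [11,15) fires=2 [12,16) fires=2
i=15 t=18 v=5: → [18,22),[17,21),[16,20),[15,19); WM=16
i=16 t=20 v=1: → [20,24),[19,23),[18,22),[17,21); WM=16
i=17 t=19 v=2: → [19,23),[18,22),[17,21),[16,20); WM=18; [13,17) fires=3 [14,18) fires=2
i=18 t=22 v=6: → [22,26),[21,25),[20,24),[19,23); WM=18
i=19 t=23 v=7: → [23,27),[22,26),[21,25),[20,24); WM=18

[0,4)=2 [1,5)=2 [2,6)=2 [3,7)=4 [4,8)=5 [5,9)=7 [6,10)=8 [7,11)=5 [8,12)=3 [9,13)=1 [10,14)=1 [11,15)=2 [12,16)=2 [13,17)=3 [14,18)=2 [15,19)=4 [16,20)=5 [17,21)=5 [18,22)=5 [19,23)=3 [20,24)=3 [21,25)=2 [22,26)=2 [23,27)=1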